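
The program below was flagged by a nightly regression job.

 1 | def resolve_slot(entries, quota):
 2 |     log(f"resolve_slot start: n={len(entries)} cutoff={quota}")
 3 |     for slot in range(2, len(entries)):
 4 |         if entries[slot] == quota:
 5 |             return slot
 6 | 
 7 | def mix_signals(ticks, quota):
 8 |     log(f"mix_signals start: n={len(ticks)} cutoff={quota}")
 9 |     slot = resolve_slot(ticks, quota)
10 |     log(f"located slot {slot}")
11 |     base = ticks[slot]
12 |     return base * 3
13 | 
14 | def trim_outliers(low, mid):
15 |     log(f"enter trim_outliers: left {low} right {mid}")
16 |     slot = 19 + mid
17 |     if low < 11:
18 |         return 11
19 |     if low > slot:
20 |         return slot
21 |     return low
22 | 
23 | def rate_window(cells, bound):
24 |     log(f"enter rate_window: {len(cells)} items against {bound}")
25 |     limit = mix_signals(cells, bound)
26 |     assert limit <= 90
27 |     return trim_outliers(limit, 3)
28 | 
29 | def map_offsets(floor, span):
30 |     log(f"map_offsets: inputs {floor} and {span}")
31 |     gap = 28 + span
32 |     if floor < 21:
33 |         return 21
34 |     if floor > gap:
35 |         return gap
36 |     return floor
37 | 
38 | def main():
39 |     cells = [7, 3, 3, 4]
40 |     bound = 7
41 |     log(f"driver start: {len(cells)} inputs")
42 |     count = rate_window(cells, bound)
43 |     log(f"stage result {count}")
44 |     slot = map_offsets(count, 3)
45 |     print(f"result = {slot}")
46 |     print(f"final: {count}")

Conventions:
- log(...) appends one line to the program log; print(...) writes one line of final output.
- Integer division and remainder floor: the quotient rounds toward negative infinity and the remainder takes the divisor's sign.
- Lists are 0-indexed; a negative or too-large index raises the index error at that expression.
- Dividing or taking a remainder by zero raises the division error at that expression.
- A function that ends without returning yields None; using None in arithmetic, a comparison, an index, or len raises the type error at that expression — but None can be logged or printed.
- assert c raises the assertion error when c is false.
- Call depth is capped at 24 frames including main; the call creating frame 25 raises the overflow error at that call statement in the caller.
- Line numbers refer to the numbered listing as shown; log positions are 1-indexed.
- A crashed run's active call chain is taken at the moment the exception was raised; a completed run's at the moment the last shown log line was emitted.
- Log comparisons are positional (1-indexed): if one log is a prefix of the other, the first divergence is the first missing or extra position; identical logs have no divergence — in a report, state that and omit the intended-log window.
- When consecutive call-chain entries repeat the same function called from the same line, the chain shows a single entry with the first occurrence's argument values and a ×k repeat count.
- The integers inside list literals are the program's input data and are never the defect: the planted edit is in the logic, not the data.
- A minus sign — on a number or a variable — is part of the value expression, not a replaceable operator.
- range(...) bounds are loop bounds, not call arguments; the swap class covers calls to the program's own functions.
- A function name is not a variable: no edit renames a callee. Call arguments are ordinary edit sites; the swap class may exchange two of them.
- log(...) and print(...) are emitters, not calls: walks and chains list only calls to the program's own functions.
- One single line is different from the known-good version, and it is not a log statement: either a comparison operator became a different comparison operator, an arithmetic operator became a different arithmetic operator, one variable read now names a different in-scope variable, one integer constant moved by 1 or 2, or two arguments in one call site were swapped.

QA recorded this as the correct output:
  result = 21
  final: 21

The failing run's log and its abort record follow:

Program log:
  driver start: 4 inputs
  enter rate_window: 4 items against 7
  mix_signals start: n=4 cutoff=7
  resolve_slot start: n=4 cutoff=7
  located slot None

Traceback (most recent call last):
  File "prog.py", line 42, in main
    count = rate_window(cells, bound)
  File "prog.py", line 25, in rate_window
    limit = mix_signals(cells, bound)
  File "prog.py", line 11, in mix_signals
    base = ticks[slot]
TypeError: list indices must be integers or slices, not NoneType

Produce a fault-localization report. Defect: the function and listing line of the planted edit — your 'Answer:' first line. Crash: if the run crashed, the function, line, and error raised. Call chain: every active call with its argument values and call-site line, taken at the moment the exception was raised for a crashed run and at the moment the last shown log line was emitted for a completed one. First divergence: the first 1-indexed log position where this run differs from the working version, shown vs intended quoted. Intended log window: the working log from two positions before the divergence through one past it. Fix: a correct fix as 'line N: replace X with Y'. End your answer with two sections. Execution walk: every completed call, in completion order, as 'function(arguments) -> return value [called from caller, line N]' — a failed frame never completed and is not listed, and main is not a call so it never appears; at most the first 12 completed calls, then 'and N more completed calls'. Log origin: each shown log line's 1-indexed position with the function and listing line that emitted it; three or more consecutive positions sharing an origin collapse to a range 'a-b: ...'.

Answer: the defect is in resolve_slot at line 3.
Key fact: The log first diverges at position 5: the faulty run prints 'located slot None' where the working version prints 'located slot 0'.
Crash: mix_signals, line 11, TypeError.
Call chain: main -> rate_window([7, 3, 3, 4], 7) (called at line 42) -> mix_signals([7, 3, 3, 4], 7) (called at line 25).
First divergence: at position 5 the run shows 'located slot None' where the working version logs 'located slot 0'.
Intended log window:
  3: mix_signals start: n=4 cutoff=7
  4: resolve_slot start: n=4 cutoff=7
  5: located slot 0
  6: enter trim_outliers: left 21 right 3
Execution walk:
  resolve_slot([7, 3, 3, 4], 7) -> None  [called from mix_signals, line 9]
Log origin:
  1 — main, line 41
  2 — rate_window, line 24
  3 — mix_signals, line 8
  4 — resolve_slot, line 2
  5 — mix_signals, line 10
A correct fix: line 3: replace `2` with `0`.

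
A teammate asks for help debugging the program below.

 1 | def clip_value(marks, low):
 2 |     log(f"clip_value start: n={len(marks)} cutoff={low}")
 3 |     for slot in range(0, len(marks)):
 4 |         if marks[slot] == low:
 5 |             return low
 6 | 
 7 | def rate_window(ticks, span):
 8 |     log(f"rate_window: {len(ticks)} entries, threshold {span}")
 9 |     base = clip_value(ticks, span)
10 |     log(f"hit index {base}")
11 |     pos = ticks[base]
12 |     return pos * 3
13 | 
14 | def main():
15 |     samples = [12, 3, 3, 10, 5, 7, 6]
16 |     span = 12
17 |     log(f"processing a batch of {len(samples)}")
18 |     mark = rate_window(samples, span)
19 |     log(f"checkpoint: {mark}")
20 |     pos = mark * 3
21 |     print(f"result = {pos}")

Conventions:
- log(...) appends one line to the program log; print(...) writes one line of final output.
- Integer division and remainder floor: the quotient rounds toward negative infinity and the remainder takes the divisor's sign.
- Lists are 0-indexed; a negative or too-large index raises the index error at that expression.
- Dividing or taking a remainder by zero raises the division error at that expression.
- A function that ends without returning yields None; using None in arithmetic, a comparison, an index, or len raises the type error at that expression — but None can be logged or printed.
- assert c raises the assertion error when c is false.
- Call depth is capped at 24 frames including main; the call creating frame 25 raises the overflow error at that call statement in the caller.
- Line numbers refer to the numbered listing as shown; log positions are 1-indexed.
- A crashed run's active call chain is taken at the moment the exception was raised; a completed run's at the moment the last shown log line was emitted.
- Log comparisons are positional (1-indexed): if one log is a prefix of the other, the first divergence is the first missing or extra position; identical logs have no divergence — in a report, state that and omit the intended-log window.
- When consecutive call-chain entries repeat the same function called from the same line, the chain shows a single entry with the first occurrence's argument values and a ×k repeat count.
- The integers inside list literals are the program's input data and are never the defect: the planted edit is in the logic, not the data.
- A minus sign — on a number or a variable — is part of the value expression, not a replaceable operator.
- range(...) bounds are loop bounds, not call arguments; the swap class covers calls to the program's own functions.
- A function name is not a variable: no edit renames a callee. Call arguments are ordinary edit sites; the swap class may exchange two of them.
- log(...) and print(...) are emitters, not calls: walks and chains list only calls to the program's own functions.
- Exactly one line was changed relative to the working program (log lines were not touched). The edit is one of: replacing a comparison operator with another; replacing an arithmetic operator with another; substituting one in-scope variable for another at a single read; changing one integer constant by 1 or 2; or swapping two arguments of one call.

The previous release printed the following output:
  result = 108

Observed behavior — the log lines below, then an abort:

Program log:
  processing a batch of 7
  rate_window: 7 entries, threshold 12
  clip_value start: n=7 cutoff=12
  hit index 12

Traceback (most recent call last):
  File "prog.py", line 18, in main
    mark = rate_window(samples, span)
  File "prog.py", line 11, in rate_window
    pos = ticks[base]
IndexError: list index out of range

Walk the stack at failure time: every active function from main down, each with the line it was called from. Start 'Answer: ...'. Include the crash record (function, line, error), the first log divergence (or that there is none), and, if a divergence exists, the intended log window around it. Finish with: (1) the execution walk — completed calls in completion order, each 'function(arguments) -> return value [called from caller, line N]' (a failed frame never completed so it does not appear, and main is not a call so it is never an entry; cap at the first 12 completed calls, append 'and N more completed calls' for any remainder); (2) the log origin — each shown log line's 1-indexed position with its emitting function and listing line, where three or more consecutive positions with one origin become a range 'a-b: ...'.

Answer: main -> rate_window (called at line 18).
The tell: The log first diverges at position 4: the faulty run prints 'hit index 12' where the working version prints 'hit index 0'.
Crash: rate_window, line 11, IndexError.
First divergence: position 4; shown 'hit index 12' vs intended 'hit index 0'.
Intended log window:
  2: rate_window: 7 entries, threshold 12
  3: clip_value start: n=7 cutoff=12
  4: hit index 0
  5: checkpoint: 36
Execution walk:
  clip_value([12, 3, 3, 10, 5, 7, 6], 12) -> 12  [called from rate_window, line 9]
Log origins:
  1: emitted by main (line 17)
  2: emitted by rate_window (line 8)
  3: emitted by clip_value (line 2)
  4: emitted by rate_window (line 10)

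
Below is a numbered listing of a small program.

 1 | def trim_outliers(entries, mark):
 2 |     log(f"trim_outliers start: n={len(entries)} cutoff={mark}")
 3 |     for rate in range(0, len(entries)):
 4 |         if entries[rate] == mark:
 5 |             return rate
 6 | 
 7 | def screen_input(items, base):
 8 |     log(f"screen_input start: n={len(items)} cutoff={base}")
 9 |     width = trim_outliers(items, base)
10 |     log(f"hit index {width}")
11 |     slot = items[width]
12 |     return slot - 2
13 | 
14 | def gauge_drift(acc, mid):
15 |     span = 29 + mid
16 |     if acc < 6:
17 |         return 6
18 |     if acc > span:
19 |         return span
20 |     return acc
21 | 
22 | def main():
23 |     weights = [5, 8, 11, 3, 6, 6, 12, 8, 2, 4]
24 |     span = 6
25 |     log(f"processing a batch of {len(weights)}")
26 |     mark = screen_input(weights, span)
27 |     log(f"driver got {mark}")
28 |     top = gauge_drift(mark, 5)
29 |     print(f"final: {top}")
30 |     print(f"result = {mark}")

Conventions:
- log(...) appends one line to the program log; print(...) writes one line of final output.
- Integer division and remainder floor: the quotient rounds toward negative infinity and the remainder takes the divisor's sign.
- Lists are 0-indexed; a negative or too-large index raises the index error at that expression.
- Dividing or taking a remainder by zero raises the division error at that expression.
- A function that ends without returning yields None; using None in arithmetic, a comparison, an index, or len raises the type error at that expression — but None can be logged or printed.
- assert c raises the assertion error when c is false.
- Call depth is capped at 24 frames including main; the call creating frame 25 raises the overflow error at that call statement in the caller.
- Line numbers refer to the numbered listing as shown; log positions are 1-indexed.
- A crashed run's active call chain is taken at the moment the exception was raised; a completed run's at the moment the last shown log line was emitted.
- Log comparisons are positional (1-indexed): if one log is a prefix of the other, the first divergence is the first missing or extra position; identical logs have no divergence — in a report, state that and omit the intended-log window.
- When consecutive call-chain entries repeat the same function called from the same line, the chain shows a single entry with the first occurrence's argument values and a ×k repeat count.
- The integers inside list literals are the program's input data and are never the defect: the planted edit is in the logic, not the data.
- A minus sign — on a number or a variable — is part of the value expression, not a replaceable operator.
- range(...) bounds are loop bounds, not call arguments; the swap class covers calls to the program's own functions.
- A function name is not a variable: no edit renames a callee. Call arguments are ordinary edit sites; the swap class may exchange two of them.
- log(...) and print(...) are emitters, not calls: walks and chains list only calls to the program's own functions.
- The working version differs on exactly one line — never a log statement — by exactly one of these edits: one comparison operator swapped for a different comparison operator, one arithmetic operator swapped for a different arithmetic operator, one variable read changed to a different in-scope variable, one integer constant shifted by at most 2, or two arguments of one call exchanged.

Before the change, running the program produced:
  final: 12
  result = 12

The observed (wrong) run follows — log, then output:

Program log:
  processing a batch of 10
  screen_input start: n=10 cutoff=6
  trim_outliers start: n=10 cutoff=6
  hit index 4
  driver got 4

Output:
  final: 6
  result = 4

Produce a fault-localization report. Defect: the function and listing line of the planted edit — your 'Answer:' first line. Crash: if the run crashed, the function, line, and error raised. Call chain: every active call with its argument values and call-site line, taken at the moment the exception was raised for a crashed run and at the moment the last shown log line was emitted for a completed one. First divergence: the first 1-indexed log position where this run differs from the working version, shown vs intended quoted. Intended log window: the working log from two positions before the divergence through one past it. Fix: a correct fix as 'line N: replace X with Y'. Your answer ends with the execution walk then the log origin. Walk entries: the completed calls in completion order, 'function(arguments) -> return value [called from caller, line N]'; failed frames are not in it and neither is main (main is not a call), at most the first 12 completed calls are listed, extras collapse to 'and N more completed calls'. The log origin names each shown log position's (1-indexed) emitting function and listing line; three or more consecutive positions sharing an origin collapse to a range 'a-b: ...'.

Answer: the defect is in screen_input at line 12.
The tell: The earliest visible damage is log position 5 — 'driver got 4' rather than the intended 'driver got 12'.
Call chain: main.
First divergence: position 5; shown 'driver got 4' vs intended 'driver got 12'.
Intended log window:
  3: trim_outliers start: n=10 cutoff=6
  4: hit index 4
  5: driver got 12
Execution walk:
  trim_outliers([5, 8, 11, 3, 6, 6, 12, 8, 2, 4], 6) -> 4  [called from screen_input, line 9]
  screen_input([5, 8, 11, 3, 6, 6, 12, 8, 2, 4], 6) -> 4  [called from main, line 26]
  gauge_drift(4, 5) -> 6  [called from main, line 28]
Origin of each log line:
  1: emitted by main (line 25)
  2: emitted by screen_input (line 8)
  3: emitted by trim_outliers (line 2)
  4: emitted by screen_input (line 10)
  5: emitted by main (line 27)
A correct fix: line 12: replace `-` with `*`.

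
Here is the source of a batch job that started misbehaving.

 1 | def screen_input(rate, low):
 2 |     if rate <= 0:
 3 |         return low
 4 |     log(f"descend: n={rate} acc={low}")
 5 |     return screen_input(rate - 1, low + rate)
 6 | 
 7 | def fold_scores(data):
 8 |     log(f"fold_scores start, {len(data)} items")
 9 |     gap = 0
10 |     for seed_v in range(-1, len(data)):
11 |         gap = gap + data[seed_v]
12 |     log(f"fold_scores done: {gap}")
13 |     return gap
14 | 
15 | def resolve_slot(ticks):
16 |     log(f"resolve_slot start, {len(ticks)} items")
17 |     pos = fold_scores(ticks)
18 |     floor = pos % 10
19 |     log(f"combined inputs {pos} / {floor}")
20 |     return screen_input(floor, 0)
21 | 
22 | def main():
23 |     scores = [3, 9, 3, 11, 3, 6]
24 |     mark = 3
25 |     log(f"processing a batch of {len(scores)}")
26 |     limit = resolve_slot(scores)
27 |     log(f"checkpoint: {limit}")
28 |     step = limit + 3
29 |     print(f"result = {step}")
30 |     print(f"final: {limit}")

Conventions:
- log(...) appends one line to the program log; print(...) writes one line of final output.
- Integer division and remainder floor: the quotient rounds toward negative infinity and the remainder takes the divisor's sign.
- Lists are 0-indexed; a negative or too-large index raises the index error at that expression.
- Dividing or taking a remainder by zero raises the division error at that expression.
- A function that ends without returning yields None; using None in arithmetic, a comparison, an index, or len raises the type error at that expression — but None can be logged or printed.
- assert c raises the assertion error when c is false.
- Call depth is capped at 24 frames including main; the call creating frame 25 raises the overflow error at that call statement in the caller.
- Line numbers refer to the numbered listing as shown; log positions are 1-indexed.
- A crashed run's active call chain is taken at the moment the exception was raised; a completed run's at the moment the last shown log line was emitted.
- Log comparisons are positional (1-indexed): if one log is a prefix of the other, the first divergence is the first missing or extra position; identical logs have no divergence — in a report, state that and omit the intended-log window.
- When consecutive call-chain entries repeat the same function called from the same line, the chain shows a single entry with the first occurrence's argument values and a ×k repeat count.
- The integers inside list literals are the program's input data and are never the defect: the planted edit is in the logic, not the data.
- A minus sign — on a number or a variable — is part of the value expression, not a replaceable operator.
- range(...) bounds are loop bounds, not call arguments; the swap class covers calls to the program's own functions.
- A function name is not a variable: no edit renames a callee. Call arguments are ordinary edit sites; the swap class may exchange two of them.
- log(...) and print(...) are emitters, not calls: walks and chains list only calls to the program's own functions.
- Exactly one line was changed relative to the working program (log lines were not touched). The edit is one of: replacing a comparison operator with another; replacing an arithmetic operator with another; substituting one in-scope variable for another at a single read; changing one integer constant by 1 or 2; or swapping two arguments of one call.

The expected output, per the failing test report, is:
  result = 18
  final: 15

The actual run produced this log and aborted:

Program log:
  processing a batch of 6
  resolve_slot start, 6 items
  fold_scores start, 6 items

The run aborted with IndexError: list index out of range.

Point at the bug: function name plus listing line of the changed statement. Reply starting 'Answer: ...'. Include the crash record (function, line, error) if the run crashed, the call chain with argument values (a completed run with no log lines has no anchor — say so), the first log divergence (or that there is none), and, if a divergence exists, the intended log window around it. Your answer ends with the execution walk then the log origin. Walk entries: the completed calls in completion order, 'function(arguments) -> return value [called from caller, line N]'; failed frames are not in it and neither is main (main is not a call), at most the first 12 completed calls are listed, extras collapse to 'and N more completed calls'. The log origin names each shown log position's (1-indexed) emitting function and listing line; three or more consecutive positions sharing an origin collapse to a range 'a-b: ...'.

Answer: the defect is in fold_scores at line 10.
Core observation: Only 3 log lines were emitted before the run died; the intended continuation was 'fold_scores done: 35'.
Crash: fold_scores, line 11, IndexError.
Call chain: main -> resolve_slot([3, 9, 3, 11, 3, 6]) (called at line 26) -> fold_scores([3, 9, 3, 11, 3, 6]) (called at line 17).
First divergence: position 4 — after 3 matching lines the faulty run goes silent; intended next line 'fold_scores done: 35'.
Intended log window:
  2: resolve_slot start, 6 items
  3: fold_scores start, 6 items
  4: fold_scores done: 35
  5: combined inputs 35 / 5
Execution walk:
  (no call completed)
Origin of each log line:
  1 — main, line 25
  2 — resolve_slot, line 16
  3 — fold_scores, line 8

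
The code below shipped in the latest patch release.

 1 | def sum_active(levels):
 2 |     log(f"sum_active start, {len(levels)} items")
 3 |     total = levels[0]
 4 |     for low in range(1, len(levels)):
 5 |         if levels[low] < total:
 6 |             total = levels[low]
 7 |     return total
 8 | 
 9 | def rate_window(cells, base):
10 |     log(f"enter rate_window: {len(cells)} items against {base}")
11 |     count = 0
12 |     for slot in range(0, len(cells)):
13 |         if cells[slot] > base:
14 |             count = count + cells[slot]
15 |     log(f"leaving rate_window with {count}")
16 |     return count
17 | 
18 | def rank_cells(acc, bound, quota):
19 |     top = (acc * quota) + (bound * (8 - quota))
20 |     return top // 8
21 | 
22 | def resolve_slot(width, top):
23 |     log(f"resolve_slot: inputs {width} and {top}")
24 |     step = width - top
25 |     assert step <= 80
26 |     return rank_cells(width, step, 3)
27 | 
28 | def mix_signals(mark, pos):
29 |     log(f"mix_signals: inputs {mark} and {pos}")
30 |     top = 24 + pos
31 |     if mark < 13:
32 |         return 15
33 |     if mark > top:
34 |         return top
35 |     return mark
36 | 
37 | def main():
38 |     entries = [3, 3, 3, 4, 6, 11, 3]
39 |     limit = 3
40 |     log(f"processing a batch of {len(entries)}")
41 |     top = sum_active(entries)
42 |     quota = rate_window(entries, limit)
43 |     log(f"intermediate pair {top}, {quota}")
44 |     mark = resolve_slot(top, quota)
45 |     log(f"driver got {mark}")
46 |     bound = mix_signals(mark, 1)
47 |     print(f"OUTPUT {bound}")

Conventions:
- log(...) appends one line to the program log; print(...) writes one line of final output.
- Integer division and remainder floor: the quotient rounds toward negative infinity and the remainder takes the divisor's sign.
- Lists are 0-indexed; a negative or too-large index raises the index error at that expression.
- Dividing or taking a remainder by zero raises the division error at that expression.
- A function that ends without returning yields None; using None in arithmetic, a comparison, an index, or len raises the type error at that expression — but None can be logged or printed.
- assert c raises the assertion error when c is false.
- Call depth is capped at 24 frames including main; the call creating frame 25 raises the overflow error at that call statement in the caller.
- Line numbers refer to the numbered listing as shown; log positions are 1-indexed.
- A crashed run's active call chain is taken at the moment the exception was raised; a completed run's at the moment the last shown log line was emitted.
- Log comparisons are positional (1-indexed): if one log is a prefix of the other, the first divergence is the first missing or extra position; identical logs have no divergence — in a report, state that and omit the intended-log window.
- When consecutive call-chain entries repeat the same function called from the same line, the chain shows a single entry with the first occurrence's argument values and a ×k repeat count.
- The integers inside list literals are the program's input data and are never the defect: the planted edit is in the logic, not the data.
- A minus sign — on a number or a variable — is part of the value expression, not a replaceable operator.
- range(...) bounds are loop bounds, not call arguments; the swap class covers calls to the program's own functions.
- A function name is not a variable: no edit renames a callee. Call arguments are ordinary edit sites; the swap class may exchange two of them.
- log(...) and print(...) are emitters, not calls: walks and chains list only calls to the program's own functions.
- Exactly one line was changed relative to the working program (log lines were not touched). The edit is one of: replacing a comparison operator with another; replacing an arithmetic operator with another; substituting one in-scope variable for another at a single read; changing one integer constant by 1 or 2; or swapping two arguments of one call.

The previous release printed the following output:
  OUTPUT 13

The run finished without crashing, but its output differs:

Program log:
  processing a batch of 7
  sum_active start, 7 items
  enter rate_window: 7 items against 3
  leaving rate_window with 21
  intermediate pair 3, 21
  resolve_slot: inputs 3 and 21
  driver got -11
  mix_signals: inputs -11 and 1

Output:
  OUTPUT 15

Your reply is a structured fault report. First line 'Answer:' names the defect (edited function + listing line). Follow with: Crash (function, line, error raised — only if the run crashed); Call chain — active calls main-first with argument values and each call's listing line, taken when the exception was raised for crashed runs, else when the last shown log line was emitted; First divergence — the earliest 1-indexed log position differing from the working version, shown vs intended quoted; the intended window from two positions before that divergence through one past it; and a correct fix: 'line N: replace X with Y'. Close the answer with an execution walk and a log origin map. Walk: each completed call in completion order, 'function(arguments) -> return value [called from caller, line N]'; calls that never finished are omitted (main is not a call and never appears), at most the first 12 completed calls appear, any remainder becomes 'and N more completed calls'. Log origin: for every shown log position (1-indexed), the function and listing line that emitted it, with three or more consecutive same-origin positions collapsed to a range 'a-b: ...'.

Answer: the defect is in mix_signals at line 32.
Key fact: Every logged value matches the working version; the printed result is what differs.
Call chain: main -> mix_signals(-11, 1) (called at line 46).
First divergence: none; the two logs match at every position.
Execution walk:
  sum_active([3, 3, 3, 4, 6, 11, 3]) -> 3  [called from main, line 41]
  rate_window([3, 3, 3, 4, 6, 11, 3], 3) -> 21  [called from main, line 42]
  rank_cells(3, -18, 3) -> -11  [called from resolve_slot, line 26]
  resolve_slot(3, 21) -> -11  [called from main, line 44]
  mix_signals(-11, 1) -> 15  [called from main, line 46]
Log line origins:
  1: logged in main at line 40
  2: logged in sum_active at line 2
  3: logged in rate_window at line 10
  4: logged in rate_window at line 15
  5: logged in main at line 43
  6: logged in resolve_slot at line 23
  7: logged in main at line 45
  8: logged in mix_signals at line 29
A correct fix: line 32: replace `15` with `13`.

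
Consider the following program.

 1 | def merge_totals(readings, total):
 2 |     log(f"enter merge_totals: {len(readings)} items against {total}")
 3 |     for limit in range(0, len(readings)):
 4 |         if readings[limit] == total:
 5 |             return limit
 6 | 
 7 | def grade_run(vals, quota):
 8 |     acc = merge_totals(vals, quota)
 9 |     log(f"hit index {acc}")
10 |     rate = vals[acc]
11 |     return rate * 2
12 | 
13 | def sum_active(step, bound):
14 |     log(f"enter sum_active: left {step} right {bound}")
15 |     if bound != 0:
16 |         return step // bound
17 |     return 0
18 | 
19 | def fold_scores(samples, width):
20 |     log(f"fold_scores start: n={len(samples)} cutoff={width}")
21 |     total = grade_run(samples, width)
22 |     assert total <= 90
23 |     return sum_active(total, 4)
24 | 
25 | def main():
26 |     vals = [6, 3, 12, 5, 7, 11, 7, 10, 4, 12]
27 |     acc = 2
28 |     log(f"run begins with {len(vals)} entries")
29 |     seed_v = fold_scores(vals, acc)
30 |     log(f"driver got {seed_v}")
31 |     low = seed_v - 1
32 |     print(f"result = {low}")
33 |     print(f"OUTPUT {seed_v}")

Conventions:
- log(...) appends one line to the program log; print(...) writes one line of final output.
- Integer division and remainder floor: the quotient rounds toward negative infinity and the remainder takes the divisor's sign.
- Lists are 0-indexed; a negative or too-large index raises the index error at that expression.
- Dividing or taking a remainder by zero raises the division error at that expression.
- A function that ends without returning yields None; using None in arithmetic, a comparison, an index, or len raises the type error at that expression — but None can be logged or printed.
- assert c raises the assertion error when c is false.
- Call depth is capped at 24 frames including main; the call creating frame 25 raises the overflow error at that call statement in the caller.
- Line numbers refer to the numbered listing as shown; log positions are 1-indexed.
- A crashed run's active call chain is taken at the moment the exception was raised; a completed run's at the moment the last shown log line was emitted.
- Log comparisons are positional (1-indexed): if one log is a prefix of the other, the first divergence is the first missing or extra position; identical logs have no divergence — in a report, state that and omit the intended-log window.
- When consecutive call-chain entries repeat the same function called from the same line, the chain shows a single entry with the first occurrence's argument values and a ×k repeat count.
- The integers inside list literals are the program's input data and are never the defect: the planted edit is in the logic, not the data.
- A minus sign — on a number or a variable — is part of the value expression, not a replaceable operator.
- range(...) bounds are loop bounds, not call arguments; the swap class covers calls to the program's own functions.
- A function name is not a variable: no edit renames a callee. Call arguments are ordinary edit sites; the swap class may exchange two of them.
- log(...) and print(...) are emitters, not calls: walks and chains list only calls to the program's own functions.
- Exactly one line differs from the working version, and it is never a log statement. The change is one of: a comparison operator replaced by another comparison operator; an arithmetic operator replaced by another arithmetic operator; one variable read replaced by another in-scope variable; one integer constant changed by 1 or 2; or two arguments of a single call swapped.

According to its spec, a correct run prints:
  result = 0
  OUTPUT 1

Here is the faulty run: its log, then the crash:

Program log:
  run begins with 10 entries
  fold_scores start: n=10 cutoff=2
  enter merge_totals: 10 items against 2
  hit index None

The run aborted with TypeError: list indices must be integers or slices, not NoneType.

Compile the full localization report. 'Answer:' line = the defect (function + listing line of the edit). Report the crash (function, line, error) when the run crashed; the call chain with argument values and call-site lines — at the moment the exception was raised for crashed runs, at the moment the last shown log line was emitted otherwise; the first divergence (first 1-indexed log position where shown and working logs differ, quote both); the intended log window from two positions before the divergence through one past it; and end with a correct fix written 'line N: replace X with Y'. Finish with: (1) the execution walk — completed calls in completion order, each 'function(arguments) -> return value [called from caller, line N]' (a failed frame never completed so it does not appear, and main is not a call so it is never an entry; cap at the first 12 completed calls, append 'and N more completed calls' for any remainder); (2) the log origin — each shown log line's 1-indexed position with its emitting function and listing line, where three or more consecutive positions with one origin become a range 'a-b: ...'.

Answer: the defect is in main at line 27.
The tell: At log position 2 the runs split — shown 'fold_scores start: n=10 cutoff=2', but the working version logs 'fold_scores start: n=10 cutoff=3'.
Crash: grade_run, line 10, TypeError.
Call chain: main -> fold_scores([6, 3, 12, 5, 7, 11, 7, 10, 4, 12], 2) (called at line 29) -> grade_run([6, 3, 12, 5, 7, 11, 7, 10, 4, 12], 2) (called at line 21).
First divergence: position 2; shown 'fold_scores start: n=10 cutoff=2' vs intended 'fold_scores start: n=10 cutoff=3'.
Intended log window:
  1: run begins with 10 entries
  2: fold_scores start: n=10 cutoff=3
  3: enter merge_totals: 10 items against 3
Execution walk:
  merge_totals([6, 3, 12, 5, 7, 11, 7, 10, 4, 12], 2) -> None  [called from grade_run, line 8]
Log origin:
  1 — main, line 28
  2 — fold_scores, line 20
  3 — merge_totals, line 2
  4 — grade_run, line 9
A correct fix: line 27: replace `2` with `3`.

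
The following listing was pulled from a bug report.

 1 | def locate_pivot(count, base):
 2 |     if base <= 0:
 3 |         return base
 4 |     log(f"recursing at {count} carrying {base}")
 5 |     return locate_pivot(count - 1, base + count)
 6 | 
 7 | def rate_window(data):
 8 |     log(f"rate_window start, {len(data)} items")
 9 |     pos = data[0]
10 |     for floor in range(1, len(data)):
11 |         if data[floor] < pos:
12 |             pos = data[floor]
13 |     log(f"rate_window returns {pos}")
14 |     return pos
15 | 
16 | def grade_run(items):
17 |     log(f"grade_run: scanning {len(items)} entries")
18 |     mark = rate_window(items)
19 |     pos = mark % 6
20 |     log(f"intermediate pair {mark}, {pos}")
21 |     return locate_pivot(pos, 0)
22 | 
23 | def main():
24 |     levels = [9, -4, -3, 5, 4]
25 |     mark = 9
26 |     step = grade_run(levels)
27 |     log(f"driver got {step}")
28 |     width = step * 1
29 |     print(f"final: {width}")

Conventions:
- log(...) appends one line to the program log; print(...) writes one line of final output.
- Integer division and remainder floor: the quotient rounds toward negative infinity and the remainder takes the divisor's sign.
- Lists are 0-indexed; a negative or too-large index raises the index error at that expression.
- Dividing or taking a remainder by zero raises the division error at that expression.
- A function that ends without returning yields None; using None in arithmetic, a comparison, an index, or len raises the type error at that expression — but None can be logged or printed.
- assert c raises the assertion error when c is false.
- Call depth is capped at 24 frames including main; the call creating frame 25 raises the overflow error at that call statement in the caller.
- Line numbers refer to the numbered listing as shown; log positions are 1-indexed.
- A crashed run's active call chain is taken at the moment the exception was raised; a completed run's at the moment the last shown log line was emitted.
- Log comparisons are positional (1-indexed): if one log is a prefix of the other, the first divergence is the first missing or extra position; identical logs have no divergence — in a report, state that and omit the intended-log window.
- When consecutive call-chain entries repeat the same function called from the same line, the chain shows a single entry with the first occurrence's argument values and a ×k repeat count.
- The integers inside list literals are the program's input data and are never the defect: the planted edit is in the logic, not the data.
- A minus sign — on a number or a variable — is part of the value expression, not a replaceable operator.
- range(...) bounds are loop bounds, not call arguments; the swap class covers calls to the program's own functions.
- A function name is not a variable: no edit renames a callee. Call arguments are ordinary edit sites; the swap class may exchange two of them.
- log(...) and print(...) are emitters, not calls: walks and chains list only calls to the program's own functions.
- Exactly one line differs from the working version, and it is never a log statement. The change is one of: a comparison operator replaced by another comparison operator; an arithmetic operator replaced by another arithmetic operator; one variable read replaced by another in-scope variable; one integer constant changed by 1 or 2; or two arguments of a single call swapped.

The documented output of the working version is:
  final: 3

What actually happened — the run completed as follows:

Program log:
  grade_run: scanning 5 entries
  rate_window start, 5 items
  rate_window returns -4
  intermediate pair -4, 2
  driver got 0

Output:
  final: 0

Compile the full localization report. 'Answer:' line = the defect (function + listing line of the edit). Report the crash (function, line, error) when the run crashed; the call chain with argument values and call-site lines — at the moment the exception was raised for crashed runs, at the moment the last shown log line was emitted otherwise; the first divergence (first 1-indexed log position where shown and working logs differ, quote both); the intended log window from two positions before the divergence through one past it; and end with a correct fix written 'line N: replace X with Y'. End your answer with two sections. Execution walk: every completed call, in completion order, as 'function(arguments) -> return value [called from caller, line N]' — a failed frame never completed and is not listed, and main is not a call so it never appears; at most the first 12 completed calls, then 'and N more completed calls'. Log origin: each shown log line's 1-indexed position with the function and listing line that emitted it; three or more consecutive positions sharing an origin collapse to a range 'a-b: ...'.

Answer: the defect is in locate_pivot at line 2.
Key fact: At log position 5 the runs split — shown 'driver got 0', but the working version logs 'recursing at 2 carrying 0'.
Call chain: main.
First divergence: position 5 — the shown line 'driver got 0' should read 'recursing at 2 carrying 0'.
Intended log window:
  3: rate_window returns -4
  4: intermediate pair -4, 2
  5: recursing at 2 carrying 0
  6: recursing at 1 carrying 2
Execution walk:
  rate_window([9, -4, -3, 5, 4]) -> -4  [called from grade_run, line 18]
  locate_pivot(2, 0) -> 0  [called from grade_run, line 21]
  grade_run([9, -4, -3, 5, 4]) -> 0  [called from main, line 26]
Log origin:
  1: emitted by grade_run (line 17)
  2: emitted by rate_window (line 8)
  3: emitted by rate_window (line 13)
  4: emitted by grade_run (line 20)
  5: emitted by main (line 27)
A correct fix: line 2: replace `base` with `count`.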